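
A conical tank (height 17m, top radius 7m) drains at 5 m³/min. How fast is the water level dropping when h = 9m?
1445/(3969π) ≈ 0.1159 m/min

r/h = 7/17, so r = (7/17)h
V = (1/3)πr²h = (1/3)π((7/17)h)²h = (49/867)πh³
dV/dh = (49/289)πh²
dh/dt = (dV/dt)/(dV/dh) = -5/((49/289)π·9²) = -1445/(3969π) m/min
The level is dropping at 1445/(3969π) ≈ 0.1159 m/min.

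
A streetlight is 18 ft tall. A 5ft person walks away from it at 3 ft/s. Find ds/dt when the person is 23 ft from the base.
15/13 ft/s

By similar triangles: 18/(x+s) = 5/s
Solving: s = 5x/13
ds/dt = 5/13 · dx/dt = 5/13 · 3 = 15/13 ft/s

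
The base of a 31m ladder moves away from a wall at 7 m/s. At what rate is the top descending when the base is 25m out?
25√21/12 ≈ 9.547 m/s

x² + y² = 31²
2x·dx/dt + 2y·dy/dt = 0
dy/dt = -x/y · dx/dt = -25/(4√21) · 7 = -25√21/12 m/s
The top is descending at 25√21/12 ≈ 9.547 m/s.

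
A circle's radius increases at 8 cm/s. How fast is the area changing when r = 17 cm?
272π cm²/s

A = πr²
dA/dt = 2πr · dr/dt = 2π(17)(8) = 272π cm²/s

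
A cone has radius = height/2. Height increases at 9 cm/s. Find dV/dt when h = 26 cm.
1521π cm³/s

V = (1/3)π(h/2)²h = πh³/12
dV/dt = πh²/4 · 9
At h = 26: dV/dt = 1521π cm³/s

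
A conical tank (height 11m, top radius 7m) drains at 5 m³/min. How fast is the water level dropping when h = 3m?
605/(441π) ≈ 0.4367 m/min

r/h = 7/11, so r = (7/11)h
V = (1/3)πr²h = (1/3)π((7/11)h)²h = (49/363)πh³
dV/dh = (49/121)πh²
dh/dt = (dV/dt)/(dV/dh) = -5/((49/121)π·3²) = -605/(441π) m/min
The level is dropping at 605/(441π) ≈ 0.4367 m/min.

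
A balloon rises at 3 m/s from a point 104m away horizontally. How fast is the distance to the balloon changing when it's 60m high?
45√901/901 ≈ 1.499 m/s

z² = 104² + y²
z = √(104² + 60²) = 4√901
dz/dt = y/z · dy/dt = 60/(4√901) · 3 = 45√901/901 ≈ 1.499 m/s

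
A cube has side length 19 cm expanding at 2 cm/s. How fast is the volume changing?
2166 cm³/s

V = s³
dV/dt = 3s² · ds/dt = 3·19²·2 = 2166 cm³/s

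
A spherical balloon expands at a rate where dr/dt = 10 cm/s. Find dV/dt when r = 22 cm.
19360π cm³/s

V = (4/3)πr³
dV/dt = dV/dr · dr/dt = 4πr² · 10
At r = 22: dV/dt = 19360π cm³/s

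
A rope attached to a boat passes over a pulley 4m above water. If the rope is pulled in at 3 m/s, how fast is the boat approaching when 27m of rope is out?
81√713/713 ≈ 3.033 m/s

rope² = x² + 4²
x = √(27² - 4²) = √713
dx/dt = (rope/x) · d(rope)/dt = (27/√713) · (-3) = -81√713/713 m/s
The boat approaches at 81√713/713 ≈ 3.033 m/s.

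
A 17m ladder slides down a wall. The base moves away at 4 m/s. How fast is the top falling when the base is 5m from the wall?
5√66/33 ≈ 1.231 m/s

x² + y² = 17²
2x·dx/dt + 2y·dy/dt = 0
dy/dt = -x/y · dx/dt = -5/(2√66) · 4 = -5√66/33 m/s
The top is descending at 5√66/33 ≈ 1.231 m/s.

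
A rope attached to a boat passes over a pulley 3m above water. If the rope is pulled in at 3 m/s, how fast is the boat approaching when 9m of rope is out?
9√2/4 ≈ 3.182 m/s

rope² = x² + 3²
x = √(9² - 3²) = 6√2
dx/dt = (rope/x) · d(rope)/dt = (9/(6√2)) · (-3) = -9√2/4 m/s
The boat approaches at 9√2/4 ≈ 3.182 m/s.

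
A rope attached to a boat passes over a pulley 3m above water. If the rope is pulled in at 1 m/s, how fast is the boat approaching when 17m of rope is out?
17√70/140 ≈ 1.016 m/s

rope² = x² + 3²
x = √(17² - 3²) = 2√70
dx/dt = (rope/x) · d(rope)/dt = (17/(2√70)) · (-1) = -17√70/140 m/s
The boat approaches at 17√70/140 ≈ 1.016 m/s.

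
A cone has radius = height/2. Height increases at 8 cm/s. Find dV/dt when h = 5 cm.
50π cm³/s

V = (1/3)π(h/2)²h = πh³/12
dV/dt = πh²/4 · 8
At h = 5: dV/dt = 50π cm³/s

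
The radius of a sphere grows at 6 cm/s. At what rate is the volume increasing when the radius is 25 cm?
15000π cm³/s

V = (4/3)πr³
dV/dt = dV/dr · dr/dt = 4πr² · 6
At r = 25: dV/dt = 15000π cm³/s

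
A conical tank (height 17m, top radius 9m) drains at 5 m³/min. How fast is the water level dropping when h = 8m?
1445/(5184π) ≈ 0.08873 m/min

r/h = 9/17, so r = (9/17)h
V = (1/3)πr²h = (1/3)π((9/17)h)²h = (27/289)πh³
dV/dh = (81/289)πh²
dh/dt = (dV/dt)/(dV/dh) = -5/((81/289)π·8²) = -1445/(5184π) m/min
The level is dropping at 1445/(5184π) ≈ 0.08873 m/min.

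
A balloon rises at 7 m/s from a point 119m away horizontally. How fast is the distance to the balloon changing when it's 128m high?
896√30545/30545 ≈ 5.127 m/s

z² = 119² + y²
z = √(119² + 128²) = √30545
dz/dt = y/z · dy/dt = 128/√30545 · 7 = 896√30545/30545 ≈ 5.127 m/s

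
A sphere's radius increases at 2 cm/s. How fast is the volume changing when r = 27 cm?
5832π cm³/s

V = (4/3)πr³
dV/dt = dV/dr · dr/dt = 4πr² · 2
At r = 27: dV/dt = 5832π cm³/s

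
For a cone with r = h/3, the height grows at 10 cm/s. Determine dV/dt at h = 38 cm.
14440π/9 cm³/s

V = (1/3)π(h/3)²h = πh³/27
dV/dt = πh²/9 · 10
At h = 38: dV/dt = 14440π/9 cm³/s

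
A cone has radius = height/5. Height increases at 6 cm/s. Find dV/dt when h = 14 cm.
1176π/25 cm³/s

V = (1/3)π(h/5)²h = πh³/75
dV/dt = πh²/25 · 6
At h = 14: dV/dt = 1176π/25 cm³/s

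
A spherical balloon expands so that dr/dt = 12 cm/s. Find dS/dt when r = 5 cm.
480π cm²/s

S = 4πr²
dS/dt = dS/dr · dr/dt = 8πr · 12
At r = 5: dS/dt = 480π cm²/s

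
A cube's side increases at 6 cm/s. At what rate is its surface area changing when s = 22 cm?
1584 cm²/s

A = 6s²
dA/dt = 12s · ds/dt = 12·22·6 = 1584 cm²/s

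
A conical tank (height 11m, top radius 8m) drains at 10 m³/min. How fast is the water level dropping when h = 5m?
121/(160π) ≈ 0.2407 m/min

r/h = 8/11, so r = (8/11)h
V = (1/3)πr²h = (1/3)π((8/11)h)²h = (64/363)πh³
dV/dh = (64/121)πh²
dh/dt = (dV/dt)/(dV/dh) = -10/((64/121)π·5²) = -121/(160π) m/min
The level is dropping at 121/(160π) ≈ 0.2407 m/min.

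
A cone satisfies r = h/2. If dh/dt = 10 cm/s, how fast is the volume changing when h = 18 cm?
810π cm³/s

V = (1/3)π(h/2)²h = πh³/12
dV/dt = πh²/4 · 10
At h = 18: dV/dt = 810π cm³/s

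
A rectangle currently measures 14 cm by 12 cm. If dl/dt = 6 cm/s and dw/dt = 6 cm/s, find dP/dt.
24 cm/s

P = 2(l + w)
dP/dt = 2(dl/dt + dw/dt) = 2(6 + 6) = 24 cm/s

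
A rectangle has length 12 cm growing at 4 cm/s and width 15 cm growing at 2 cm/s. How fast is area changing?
84 cm²/s

A = lw
dA/dt = w·dl/dt + l·dw/dt = 15·4 + 12·2 = 84 cm²/s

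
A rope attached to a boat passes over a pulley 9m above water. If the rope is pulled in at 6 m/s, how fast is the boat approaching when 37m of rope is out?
111√322/322 ≈ 6.186 m/s

rope² = x² + 9²
x = √(37² - 9²) = 2√322
dx/dt = (rope/x) · d(rope)/dt = (37/(2√322)) · (-6) = -111√322/322 m/s
The boat approaches at 111√322/322 ≈ 6.186 m/s.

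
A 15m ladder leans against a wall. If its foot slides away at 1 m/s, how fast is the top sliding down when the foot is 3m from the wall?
√6/12 ≈ 0.2041 m/s

x² + y² = 15²
2x·dx/dt + 2y·dy/dt = 0
dy/dt = -x/y · dx/dt = -3/(6√6) · 1 = -√6/12 m/s
The top is descending at √6/12 ≈ 0.2041 m/s.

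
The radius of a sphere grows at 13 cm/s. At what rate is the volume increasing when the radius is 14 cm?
10192π cm³/s

V = (4/3)πr³
dV/dt = dV/dr · dr/dt = 4πr² · 13
At r = 14: dV/dt = 10192π cm³/s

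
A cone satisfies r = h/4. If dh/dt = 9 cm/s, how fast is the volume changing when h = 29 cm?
7569π/16 cm³/s

V = (1/3)π(h/4)²h = πh³/48
dV/dt = πh²/16 · 9
At h = 29: dV/dt = 7569π/16 cm³/s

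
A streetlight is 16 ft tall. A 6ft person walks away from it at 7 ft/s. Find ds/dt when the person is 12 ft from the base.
21/5 ft/s

By similar triangles: 16/(x+s) = 6/s
Solving: s = 6x/10
ds/dt = 6/10 · dx/dt = 3/5 · 7 = 21/5 ft/s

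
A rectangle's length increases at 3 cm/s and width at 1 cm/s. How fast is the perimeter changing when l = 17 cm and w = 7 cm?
8 cm/s

P = 2(l + w)
dP/dt = 2(dl/dt + dw/dt) = 2(3 + 1) = 8 cm/s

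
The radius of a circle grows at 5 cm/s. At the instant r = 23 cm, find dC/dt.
10π cm/s

C = 2πr
dC/dt = 2π · dr/dt = 2π · 5 = 10π cm/s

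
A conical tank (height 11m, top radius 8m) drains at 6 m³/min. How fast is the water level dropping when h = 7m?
363/(1568π) ≈ 0.07369 m/min

r/h = 8/11, so r = (8/11)h
V = (1/3)πr²h = (1/3)π((8/11)h)²h = (64/363)πh³
dV/dh = (64/121)πh²
dh/dt = (dV/dt)/(dV/dh) = -6/((64/121)π·7²) = -363/(1568π) m/min
The level is dropping at 363/(1568π) ≈ 0.07369 m/min.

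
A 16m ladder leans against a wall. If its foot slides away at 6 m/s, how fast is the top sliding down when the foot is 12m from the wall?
18√7/7 ≈ 6.803 m/s

x² + y² = 16²
2x·dx/dt + 2y·dy/dt = 0
dy/dt = -x/y · dx/dt = -12/(4√7) · 6 = -18√7/7 m/s
The top is descending at 18√7/7 ≈ 6.803 m/s.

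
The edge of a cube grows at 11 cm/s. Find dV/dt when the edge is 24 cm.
19008 cm³/s

V = s³
dV/dt = 3s² · ds/dt = 3·24²·11 = 19008 cm³/s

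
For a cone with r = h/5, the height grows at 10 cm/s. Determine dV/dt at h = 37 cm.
2738π/5 cm³/s

V = (1/3)π(h/5)²h = πh³/75
dV/dt = πh²/25 · 10
At h = 37: dV/dt = 2738π/5 cm³/s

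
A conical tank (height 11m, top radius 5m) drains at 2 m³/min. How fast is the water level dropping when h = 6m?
121/(450π) ≈ 0.08559 m/min

r/h = 5/11, so r = (5/11)h
V = (1/3)πr²h = (1/3)π((5/11)h)²h = (25/363)πh³
dV/dh = (25/121)πh²
dh/dt = (dV/dt)/(dV/dh) = -2/((25/121)π·6²) = -121/(450π) m/min
The level is dropping at 121/(450π) ≈ 0.08559 m/min.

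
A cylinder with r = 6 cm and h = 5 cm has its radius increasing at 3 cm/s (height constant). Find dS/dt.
102π cm²/s

S = 2πrh + 2πr² (lateral + bases)
dS/dt = (2πh + 4πr)·dr/dt = (2π·5 + 4π·6)·3
= 102π cm²/s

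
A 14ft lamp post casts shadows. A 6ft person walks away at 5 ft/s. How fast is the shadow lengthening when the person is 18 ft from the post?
15/4 ft/s

By similar triangles: 14/(x+s) = 6/s
Solving: s = 6x/8
ds/dt = 6/8 · dx/dt = 3/4 · 5 = 15/4 ft/s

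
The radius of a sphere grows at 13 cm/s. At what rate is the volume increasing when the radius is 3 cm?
468π cm³/s

V = (4/3)πr³
dV/dt = dV/dr · dr/dt = 4πr² · 13
At r = 3: dV/dt = 468π cm³/s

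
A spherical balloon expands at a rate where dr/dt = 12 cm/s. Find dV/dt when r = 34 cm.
55488π cm³/s

V = (4/3)πr³
dV/dt = dV/dr · dr/dt = 4πr² · 12
At r = 34: dV/dt = 55488π cm³/s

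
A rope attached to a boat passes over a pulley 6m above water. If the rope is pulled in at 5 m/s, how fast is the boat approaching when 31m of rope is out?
31√37/37 ≈ 5.096 m/s

rope² = x² + 6²
x = √(31² - 6²) = 5√37
dx/dt = (rope/x) · d(rope)/dt = (31/(5√37)) · (-5) = -31√37/37 m/s
The boat approaches at 31√37/37 ≈ 5.096 m/s.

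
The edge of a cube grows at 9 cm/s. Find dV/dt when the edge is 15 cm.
6075 cm³/s

V = s³
dV/dt = 3s² · ds/dt = 3·15²·9 = 6075 cm³/s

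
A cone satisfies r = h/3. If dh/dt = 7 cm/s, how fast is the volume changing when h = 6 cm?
28π cm³/s

V = (1/3)π(h/3)²h = πh³/27
dV/dt = πh²/9 · 7
At h = 6: dV/dt = 28π cm³/s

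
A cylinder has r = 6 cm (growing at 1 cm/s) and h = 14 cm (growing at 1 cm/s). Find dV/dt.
204π cm³/s

V = πr²h
dV/dt = 2πrh·dr/dt + πr²·dh/dt
= 2π(6)(14)(1) + π(6)²(1)
= 204π cm³/s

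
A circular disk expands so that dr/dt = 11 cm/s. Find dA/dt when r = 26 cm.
572π cm²/s

A = πr²
dA/dt = 2πr · dr/dt = 2π(26)(11) = 572π cm²/s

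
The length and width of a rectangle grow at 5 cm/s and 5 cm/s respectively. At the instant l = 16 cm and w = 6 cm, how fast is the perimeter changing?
20 cm/s

P = 2(l + w)
dP/dt = 2(dl/dt + dw/dt) = 2(5 + 5) = 20 cm/s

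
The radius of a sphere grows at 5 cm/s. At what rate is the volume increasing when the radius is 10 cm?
2000π cm³/s

V = (4/3)πr³
dV/dt = dV/dr · dr/dt = 4πr² · 5
At r = 10: dV/dt = 2000π cm³/s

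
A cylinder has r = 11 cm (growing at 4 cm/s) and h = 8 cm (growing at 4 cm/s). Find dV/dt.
1188π cm³/s

V = πr²h
dV/dt = 2πrh·dr/dt + πr²·dh/dt
= 2π(11)(8)(4) + π(11)²(4)
= 1188π cm³/s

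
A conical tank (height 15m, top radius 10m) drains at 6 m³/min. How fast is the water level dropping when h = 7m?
27/(98π) ≈ 0.0877 m/min

r/h = 10/15, so r = (2/3)h
V = (1/3)πr²h = (1/3)π((2/3)h)²h = (4/27)πh³
dV/dh = (4/9)πh²
dh/dt = (dV/dt)/(dV/dh) = -6/((4/9)π·7²) = -27/(98π) m/min
The level is dropping at 27/(98π) ≈ 0.0877 m/min.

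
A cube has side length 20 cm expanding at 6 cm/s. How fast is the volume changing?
7200 cm³/s

V = s³
dV/dt = 3s² · ds/dt = 3·20²·6 = 7200 cm³/s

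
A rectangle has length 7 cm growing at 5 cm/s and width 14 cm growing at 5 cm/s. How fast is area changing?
105 cm²/s

A = lw
dA/dt = w·dl/dt + l·dw/dt = 14·5 + 7·5 = 105 cm²/s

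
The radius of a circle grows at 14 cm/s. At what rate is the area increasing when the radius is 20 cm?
560π cm²/s

A = πr²
dA/dt = 2πr · dr/dt = 2π(20)(14) = 560π cm²/s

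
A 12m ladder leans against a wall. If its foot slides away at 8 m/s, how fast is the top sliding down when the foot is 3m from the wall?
8√15/15 ≈ 2.066 m/s

x² + y² = 12²
2x·dx/dt + 2y·dy/dt = 0
dy/dt = -x/y · dx/dt = -3/(3√15) · 8 = -8√15/15 m/s
The top is descending at 8√15/15 ≈ 2.066 m/s.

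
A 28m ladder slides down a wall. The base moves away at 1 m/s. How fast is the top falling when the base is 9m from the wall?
9√703/703 ≈ 0.3394 m/s

x² + y² = 28²
2x·dx/dt + 2y·dy/dt = 0
dy/dt = -x/y · dx/dt = -9/√703 · 1 = -9√703/703 m/s
The top is descending at 9√703/703 ≈ 0.3394 m/s.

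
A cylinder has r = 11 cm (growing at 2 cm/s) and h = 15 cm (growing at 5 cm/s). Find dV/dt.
1265π cm³/s

V = πr²h
dV/dt = 2πrh·dr/dt + πr²·dh/dt
= 2π(11)(15)(2) + π(11)²(5)
= 1265π cm³/s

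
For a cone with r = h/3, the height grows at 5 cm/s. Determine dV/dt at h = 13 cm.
845π/9 cm³/s

V = (1/3)π(h/3)²h = πh³/27
dV/dt = πh²/9 · 5
At h = 13: dV/dt = 845π/9 cm³/s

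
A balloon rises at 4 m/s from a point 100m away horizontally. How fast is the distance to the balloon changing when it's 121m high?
484√24641/24641 ≈ 3.083 m/s

z² = 100² + y²
z = √(100² + 121²) = √24641
dz/dt = y/z · dy/dt = 121/√24641 · 4 = 484√24641/24641 ≈ 3.083 m/s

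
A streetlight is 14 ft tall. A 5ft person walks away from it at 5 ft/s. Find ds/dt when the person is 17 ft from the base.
25/9 ft/s

By similar triangles: 14/(x+s) = 5/s
Solving: s = 5x/9
ds/dt = 5/9 · dx/dt = 5/9 · 5 = 25/9 ft/s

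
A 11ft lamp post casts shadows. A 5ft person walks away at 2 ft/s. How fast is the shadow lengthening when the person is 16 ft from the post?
5/3 ft/s

By similar triangles: 11/(x+s) = 5/s
Solving: s = 5x/6
ds/dt = 5/6 · dx/dt = 5/6 · 2 = 5/3 ft/s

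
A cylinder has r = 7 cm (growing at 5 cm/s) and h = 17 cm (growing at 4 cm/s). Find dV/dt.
1386π cm³/s

V = πr²h
dV/dt = 2πrh·dr/dt + πr²·dh/dt
= 2π(7)(17)(5) + π(7)²(4)
= 1386π cm³/s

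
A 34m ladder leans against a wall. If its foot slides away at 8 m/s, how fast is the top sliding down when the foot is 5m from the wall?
40√1131/1131 ≈ 1.189 m/s

x² + y² = 34²
2x·dx/dt + 2y·dy/dt = 0
dy/dt = -x/y · dx/dt = -5/√1131 · 8 = -40√1131/1131 m/s
The top is descending at 40√1131/1131 ≈ 1.189 m/s.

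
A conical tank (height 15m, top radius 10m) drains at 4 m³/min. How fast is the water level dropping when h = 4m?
9/(16π) ≈ 0.179 m/min

r/h = 10/15, so r = (2/3)h
V = (1/3)πr²h = (1/3)π((2/3)h)²h = (4/27)πh³
dV/dh = (4/9)πh²
dh/dt = (dV/dt)/(dV/dh) = -4/((4/9)π·4²) = -9/(16π) m/min
The level is dropping at 9/(16π) ≈ 0.179 m/min.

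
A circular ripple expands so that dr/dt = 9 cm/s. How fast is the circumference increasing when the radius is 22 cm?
18π cm/s

C = 2πr
dC/dt = 2π · dr/dt = 2π · 9 = 18π cm/s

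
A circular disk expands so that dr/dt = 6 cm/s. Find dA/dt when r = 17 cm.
204π cm²/s

A = πr²
dA/dt = 2πr · dr/dt = 2π(17)(6) = 204π cm²/s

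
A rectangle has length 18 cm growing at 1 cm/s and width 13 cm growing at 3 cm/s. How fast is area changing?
67 cm²/s

A = lw
dA/dt = w·dl/dt + l·dw/dt = 13·1 + 18·3 = 67 cm²/s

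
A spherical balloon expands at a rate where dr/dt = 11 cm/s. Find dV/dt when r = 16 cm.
11264π cm³/s

V = (4/3)πr³
dV/dt = dV/dr · dr/dt = 4πr² · 11
At r = 16: dV/dt = 11264π cm³/s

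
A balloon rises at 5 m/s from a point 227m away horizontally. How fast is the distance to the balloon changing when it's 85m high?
425√58754/58754 ≈ 1.753 m/s

z² = 227² + y²
z = √(227² + 85²) = √58754
dz/dt = y/z · dy/dt = 85/√58754 · 5 = 425√58754/58754 ≈ 1.753 m/s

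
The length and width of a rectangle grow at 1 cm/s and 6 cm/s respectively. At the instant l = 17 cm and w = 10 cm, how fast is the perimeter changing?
14 cm/s

P = 2(l + w)
dP/dt = 2(dl/dt + dw/dt) = 2(1 + 6) = 14 cm/s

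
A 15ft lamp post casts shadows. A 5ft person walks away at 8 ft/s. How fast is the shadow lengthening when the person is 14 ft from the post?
4 ft/s

By similar triangles: 15/(x+s) = 5/s
Solving: s = 5x/10
ds/dt = 5/10 · dx/dt = 1/2 · 8 = 4 ft/s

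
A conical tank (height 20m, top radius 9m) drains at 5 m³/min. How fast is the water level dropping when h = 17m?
2000/(23409π) ≈ 0.0272 m/min

r/h = 9/20, so r = (9/20)h
V = (1/3)πr²h = (1/3)π((9/20)h)²h = (27/400)πh³
dV/dh = (81/400)πh²
dh/dt = (dV/dt)/(dV/dh) = -5/((81/400)π·17²) = -2000/(23409π) m/min
The level is dropping at 2000/(23409π) ≈ 0.0272 m/min.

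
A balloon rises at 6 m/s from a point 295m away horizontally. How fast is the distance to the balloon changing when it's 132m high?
792√104449/104449 ≈ 2.451 m/s

z² = 295² + y²
z = √(295² + 132²) = √104449
dz/dt = y/z · dy/dt = 132/√104449 · 6 = 792√104449/104449 ≈ 2.451 m/s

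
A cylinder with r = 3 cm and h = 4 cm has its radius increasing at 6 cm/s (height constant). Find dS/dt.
120π cm²/s

S = 2πrh + 2πr² (lateral + bases)
dS/dt = (2πh + 4πr)·dr/dt = (2π·4 + 4π·3)·6
= 120π cm²/s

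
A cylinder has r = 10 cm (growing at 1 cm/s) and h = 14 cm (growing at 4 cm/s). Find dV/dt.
680π cm³/s

V = πr²h
dV/dt = 2πrh·dr/dt + πr²·dh/dt
= 2π(10)(14)(1) + π(10)²(4)
= 680π cm³/s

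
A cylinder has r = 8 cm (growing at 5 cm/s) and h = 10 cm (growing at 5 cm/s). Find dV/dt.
1120π cm³/s

V = πr²h
dV/dt = 2πrh·dr/dt + πr²·dh/dt
= 2π(8)(10)(5) + π(8)²(5)
= 1120π cm³/s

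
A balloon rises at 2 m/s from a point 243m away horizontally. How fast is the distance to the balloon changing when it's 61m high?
61√62770/31385 ≈ 0.4869 m/s

z² = 243² + y²
z = √(243² + 61²) = √62770
dz/dt = y/z · dy/dt = 61/√62770 · 2 = 61√62770/31385 ≈ 0.4869 m/s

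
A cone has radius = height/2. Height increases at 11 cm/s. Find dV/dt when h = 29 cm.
9251π/4 cm³/s

V = (1/3)π(h/2)²h = πh³/12
dV/dt = πh²/4 · 11
At h = 29: dV/dt = 9251π/4 cm³/s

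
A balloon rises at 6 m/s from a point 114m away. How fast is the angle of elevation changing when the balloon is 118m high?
0.025409 rad/s

tan(θ) = y/114
sec²(θ) · dθ/dt = (1/114) · dy/dt
dθ/dt = cos²(θ)/114 · 6 = 114/(114² + 118²) · 6
dθ/dt = 0.025409 rad/s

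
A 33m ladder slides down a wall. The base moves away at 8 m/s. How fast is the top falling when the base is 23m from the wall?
46√35/35 ≈ 7.775 m/s

x² + y² = 33²
2x·dx/dt + 2y·dy/dt = 0
dy/dt = -x/y · dx/dt = -23/(4√35) · 8 = -46√35/35 m/s
The top is descending at 46√35/35 ≈ 7.775 m/s.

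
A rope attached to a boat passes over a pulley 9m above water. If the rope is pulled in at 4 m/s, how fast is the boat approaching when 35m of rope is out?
35√286/143 ≈ 4.139 m/s

rope² = x² + 9²
x = √(35² - 9²) = 2√286
dx/dt = (rope/x) · d(rope)/dt = (35/(2√286)) · (-4) = -35√286/143 m/s
The boat approaches at 35√286/143 ≈ 4.139 m/s.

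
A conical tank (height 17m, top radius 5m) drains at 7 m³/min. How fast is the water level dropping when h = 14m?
289/(700π) ≈ 0.1314 m/min

r/h = 5/17, so r = (5/17)h
V = (1/3)πr²h = (1/3)π((5/17)h)²h = (25/867)πh³
dV/dh = (25/289)πh²
dh/dt = (dV/dt)/(dV/dh) = -7/((25/289)π·14²) = -289/(700π) m/min
The level is dropping at 289/(700π) ≈ 0.1314 m/min.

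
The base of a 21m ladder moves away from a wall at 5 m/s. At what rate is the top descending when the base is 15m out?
25√6/12 ≈ 5.103 m/s

x² + y² = 21²
2x·dx/dt + 2y·dy/dt = 0
dy/dt = -x/y · dx/dt = -15/(6√6) · 5 = -25√6/12 m/s
The top is descending at 25√6/12 ≈ 5.103 m/s.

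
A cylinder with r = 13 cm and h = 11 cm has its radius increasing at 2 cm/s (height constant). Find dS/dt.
148π cm²/s

S = 2πrh + 2πr² (lateral + bases)
dS/dt = (2πh + 4πr)·dr/dt = (2π·11 + 4π·13)·2
= 148π cm²/s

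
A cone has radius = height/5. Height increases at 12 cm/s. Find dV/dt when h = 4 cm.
192π/25 cm³/s

V = (1/3)π(h/5)²h = πh³/75
dV/dt = πh²/25 · 12
At h = 4: dV/dt = 192π/25 cm³/s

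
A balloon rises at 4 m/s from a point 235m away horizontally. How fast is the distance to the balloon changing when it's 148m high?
592√77129/77129 ≈ 2.132 m/s

z² = 235² + y²
z = √(235² + 148²) = √77129
dz/dt = y/z · dy/dt = 148/√77129 · 4 = 592√77129/77129 ≈ 2.132 m/s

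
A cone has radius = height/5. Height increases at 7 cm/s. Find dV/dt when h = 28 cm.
5488π/25 cm³/s

V = (1/3)π(h/5)²h = πh³/75
dV/dt = πh²/25 · 7
At h = 28: dV/dt = 5488π/25 cm³/s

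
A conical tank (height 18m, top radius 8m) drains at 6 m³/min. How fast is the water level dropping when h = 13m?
243/(1352π) ≈ 0.05721 m/min

r/h = 8/18, so r = (4/9)h
V = (1/3)πr²h = (1/3)π((4/9)h)²h = (16/243)πh³
dV/dh = (16/81)πh²
dh/dt = (dV/dt)/(dV/dh) = -6/((16/81)π·13²) = -243/(1352π) m/min
The level is dropping at 243/(1352π) ≈ 0.05721 m/min.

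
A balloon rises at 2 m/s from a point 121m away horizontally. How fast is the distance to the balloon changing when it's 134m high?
268√32597/32597 ≈ 1.484 m/s

z² = 121² + y²
z = √(121² + 134²) = √32597
dz/dt = y/z · dy/dt = 134/√32597 · 2 = 268√32597/32597 ≈ 1.484 m/s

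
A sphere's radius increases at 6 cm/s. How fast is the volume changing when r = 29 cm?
20184π cm³/s

V = (4/3)πr³
dV/dt = dV/dr · dr/dt = 4πr² · 6
At r = 29: dV/dt = 20184π cm³/s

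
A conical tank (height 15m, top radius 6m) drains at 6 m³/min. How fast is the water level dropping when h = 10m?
3/(8π) ≈ 0.1194 m/min

r/h = 6/15, so r = (2/5)h
V = (1/3)πr²h = (1/3)π((2/5)h)²h = (4/75)πh³
dV/dh = (4/25)πh²
dh/dt = (dV/dt)/(dV/dh) = -6/((4/25)π·10²) = -3/(8π) m/min
The level is dropping at 3/(8π) ≈ 0.1194 m/min.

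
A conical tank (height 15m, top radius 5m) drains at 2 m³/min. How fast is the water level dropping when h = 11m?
18/(121π) ≈ 0.04735 m/min

r/h = 5/15, so r = (1/3)h
V = (1/3)πr²h = (1/3)π((1/3)h)²h = (1/27)πh³
dV/dh = (1/9)πh²
dh/dt = (dV/dt)/(dV/dh) = -2/((1/9)π·11²) = -18/(121π) m/min
The level is dropping at 18/(121π) ≈ 0.04735 m/min.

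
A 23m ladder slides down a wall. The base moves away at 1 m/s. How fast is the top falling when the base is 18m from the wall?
18√205/205 ≈ 1.257 m/s

x² + y² = 23²
2x·dx/dt + 2y·dy/dt = 0
dy/dt = -x/y · dx/dt = -18/√205 · 1 = -18√205/205 m/s
The top is descending at 18√205/205 ≈ 1.257 m/s.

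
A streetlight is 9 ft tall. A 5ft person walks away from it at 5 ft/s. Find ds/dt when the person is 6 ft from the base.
25/4 ft/s

By similar triangles: 9/(x+s) = 5/s
Solving: s = 5x/4
ds/dt = 5/4 · dx/dt = 5/4 · 5 = 25/4 ft/s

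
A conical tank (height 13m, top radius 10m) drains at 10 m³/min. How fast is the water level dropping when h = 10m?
169/(1000π) ≈ 0.05379 m/min

r/h = 10/13, so r = (10/13)h
V = (1/3)πr²h = (1/3)π((10/13)h)²h = (100/507)πh³
dV/dh = (100/169)πh²
dh/dt = (dV/dt)/(dV/dh) = -10/((100/169)π·10²) = -169/(1000π) m/min
The level is dropping at 169/(1000π) ≈ 0.05379 m/min.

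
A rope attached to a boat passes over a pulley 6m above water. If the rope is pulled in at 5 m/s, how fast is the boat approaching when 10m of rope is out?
25/4 = 6.25 m/s

rope² = x² + 6²
x = √(10² - 6²) = 8
dx/dt = (rope/x) · d(rope)/dt = (10/8) · (-5) = -25/4 m/s
The boat approaches at 25/4 = 6.25 m/s.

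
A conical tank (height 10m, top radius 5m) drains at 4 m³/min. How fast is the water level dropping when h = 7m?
16/(49π) ≈ 0.1039 m/min

r/h = 5/10, so r = (1/2)h
V = (1/3)πr²h = (1/3)π((1/2)h)²h = (1/12)πh³
dV/dh = (1/4)πh²
dh/dt = (dV/dt)/(dV/dh) = -4/((1/4)π·7²) = -16/(49π) m/min
The level is dropping at 16/(49π) ≈ 0.1039 m/min.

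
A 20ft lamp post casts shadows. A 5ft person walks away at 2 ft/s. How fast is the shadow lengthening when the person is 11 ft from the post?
2/3 ft/s

By similar triangles: 20/(x+s) = 5/s
Solving: s = 5x/15
ds/dt = 5/15 · dx/dt = 1/3 · 2 = 2/3 ft/s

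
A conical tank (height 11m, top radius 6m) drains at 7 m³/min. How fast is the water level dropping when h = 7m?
121/(252π) ≈ 0.1528 m/min

r/h = 6/11, so r = (6/11)h
V = (1/3)πr²h = (1/3)π((6/11)h)²h = (12/121)πh³
dV/dh = (36/121)πh²
dh/dt = (dV/dt)/(dV/dh) = -7/((36/121)π·7²) = -121/(252π) m/min
The level is dropping at 121/(252π) ≈ 0.1528 m/min.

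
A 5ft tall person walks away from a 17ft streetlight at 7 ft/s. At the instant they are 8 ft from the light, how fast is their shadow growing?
35/12 ft/s

By similar triangles: 17/(x+s) = 5/s
Solving: s = 5x/12
ds/dt = 5/12 · dx/dt = 5/12 · 7 = 35/12 ft/s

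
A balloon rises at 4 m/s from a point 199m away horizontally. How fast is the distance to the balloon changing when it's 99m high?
198√49402/24701 ≈ 1.782 m/s

z² = 199² + y²
z = √(199² + 99²) = √49402
dz/dt = y/z · dy/dt = 99/√49402 · 4 = 198√49402/24701 ≈ 1.782 m/s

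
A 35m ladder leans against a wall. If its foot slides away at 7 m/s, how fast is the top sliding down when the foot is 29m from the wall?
203√6/48 ≈ 10.36 m/s

x² + y² = 35²
2x·dx/dt + 2y·dy/dt = 0
dy/dt = -x/y · dx/dt = -29/(8√6) · 7 = -203√6/48 m/s
The top is descending at 203√6/48 ≈ 10.36 m/s.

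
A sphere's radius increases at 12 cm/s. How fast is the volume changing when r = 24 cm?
27648π cm³/s

V = (4/3)πr³
dV/dt = dV/dr · dr/dt = 4πr² · 12
At r = 24: dV/dt = 27648π cm³/s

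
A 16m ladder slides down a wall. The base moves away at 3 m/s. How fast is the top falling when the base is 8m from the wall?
√3 ≈ 1.732 m/s

x² + y² = 16²
2x·dx/dt + 2y·dy/dt = 0
dy/dt = -x/y · dx/dt = -8/(8√3) · 3 = -√3 m/s
The top is descending at √3 ≈ 1.732 m/s.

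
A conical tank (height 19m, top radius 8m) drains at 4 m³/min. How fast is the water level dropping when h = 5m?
361/(400π) ≈ 0.2873 m/min

r/h = 8/19, so r = (8/19)h
V = (1/3)πr²h = (1/3)π((8/19)h)²h = (64/1083)πh³
dV/dh = (64/361)πh²
dh/dt = (dV/dt)/(dV/dh) = -4/((64/361)π·5²) = -361/(400π) m/min
The level is dropping at 361/(400π) ≈ 0.2873 m/min.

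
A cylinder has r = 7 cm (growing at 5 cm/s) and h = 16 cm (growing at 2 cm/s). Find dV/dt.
1218π cm³/s

V = πr²h
dV/dt = 2πrh·dr/dt + πr²·dh/dt
= 2π(7)(16)(5) + π(7)²(2)
= 1218π cm³/s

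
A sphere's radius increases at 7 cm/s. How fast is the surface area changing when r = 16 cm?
896π cm²/s

S = 4πr²
dS/dt = dS/dr · dr/dt = 8πr · 7
At r = 16: dS/dt = 896π cm²/s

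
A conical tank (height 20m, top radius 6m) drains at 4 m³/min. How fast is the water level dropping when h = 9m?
400/(729π) ≈ 0.1747 m/min

r/h = 6/20, so r = (3/10)h
V = (1/3)πr²h = (1/3)π((3/10)h)²h = (3/100)πh³
dV/dh = (9/100)πh²
dh/dt = (dV/dt)/(dV/dh) = -4/((9/100)π·9²) = -400/(729π) m/min
The level is dropping at 400/(729π) ≈ 0.1747 m/min.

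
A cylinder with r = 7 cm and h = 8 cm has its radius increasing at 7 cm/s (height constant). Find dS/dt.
308π cm²/s

S = 2πrh + 2πr² (lateral + bases)
dS/dt = (2πh + 4πr)·dr/dt = (2π·8 + 4π·7)·7
= 308π cm²/s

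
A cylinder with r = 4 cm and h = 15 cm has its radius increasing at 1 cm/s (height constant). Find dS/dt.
46π cm²/s

S = 2πrh + 2πr² (lateral + bases)
dS/dt = (2πh + 4πr)·dr/dt = (2π·15 + 4π·4)·1
= 46π cm²/s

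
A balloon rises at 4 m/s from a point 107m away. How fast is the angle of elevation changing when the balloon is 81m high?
0.023765 rad/s

tan(θ) = y/107
sec²(θ) · dθ/dt = (1/107) · dy/dt
dθ/dt = cos²(θ)/107 · 4 = 107/(107² + 81²) · 4
dθ/dt = 0.023765 rad/s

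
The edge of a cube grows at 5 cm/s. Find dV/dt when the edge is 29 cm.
12615 cm³/s

V = s³
dV/dt = 3s² · ds/dt = 3·29²·5 = 12615 cm³/s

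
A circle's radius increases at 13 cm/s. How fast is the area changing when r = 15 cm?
390π cm²/s

A = πr²
dA/dt = 2πr · dr/dt = 2π(15)(13) = 390π cm²/s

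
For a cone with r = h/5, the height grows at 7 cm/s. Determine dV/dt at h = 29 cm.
5887π/25 cm³/s

V = (1/3)π(h/5)²h = πh³/75
dV/dt = πh²/25 · 7
At h = 29: dV/dt = 5887π/25 cm³/s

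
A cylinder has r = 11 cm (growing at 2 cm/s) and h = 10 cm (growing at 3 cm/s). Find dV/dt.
803π cm³/s

V = πr²h
dV/dt = 2πrh·dr/dt + πr²·dh/dt
= 2π(11)(10)(2) + π(11)²(3)
= 803π cm³/s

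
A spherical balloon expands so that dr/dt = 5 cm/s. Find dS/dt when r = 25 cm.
1000π cm²/s

S = 4πr²
dS/dt = dS/dr · dr/dt = 8πr · 5
At r = 25: dS/dt = 1000π cm²/s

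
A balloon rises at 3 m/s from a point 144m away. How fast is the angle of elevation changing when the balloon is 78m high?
0.016107 rad/s

tan(θ) = y/144
sec²(θ) · dθ/dt = (1/144) · dy/dt
dθ/dt = cos²(θ)/144 · 3 = 144/(144² + 78²) · 3
dθ/dt = 0.016107 rad/s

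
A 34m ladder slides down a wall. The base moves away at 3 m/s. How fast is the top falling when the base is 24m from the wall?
36√145/145 ≈ 2.99 m/s

x² + y² = 34²
2x·dx/dt + 2y·dy/dt = 0
dy/dt = -x/y · dx/dt = -24/(2√145) · 3 = -36√145/145 m/s
The top is descending at 36√145/145 ≈ 2.99 m/s.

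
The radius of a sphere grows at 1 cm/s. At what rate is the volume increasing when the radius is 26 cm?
2704π cm³/s

V = (4/3)πr³
dV/dt = dV/dr · dr/dt = 4πr² · 1
At r = 26: dV/dt = 2704π cm³/s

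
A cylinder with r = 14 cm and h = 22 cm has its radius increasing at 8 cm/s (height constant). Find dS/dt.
800π cm²/s

S = 2πrh + 2πr² (lateral + bases)
dS/dt = (2πh + 4πr)·dr/dt = (2π·22 + 4π·14)·8
= 800π cm²/s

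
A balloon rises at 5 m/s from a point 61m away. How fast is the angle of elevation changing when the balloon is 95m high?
0.023929 rad/s

tan(θ) = y/61
sec²(θ) · dθ/dt = (1/61) · dy/dt
dθ/dt = cos²(θ)/61 · 5 = 61/(61² + 95²) · 5
dθ/dt = 0.023929 rad/s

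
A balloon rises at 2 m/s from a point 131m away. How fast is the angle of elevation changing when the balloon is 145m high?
0.006861 rad/s

tan(θ) = y/131
sec²(θ) · dθ/dt = (1/131) · dy/dt
dθ/dt = cos²(θ)/131 · 2 = 131/(131² + 145²) · 2
dθ/dt = 0.006861 rad/s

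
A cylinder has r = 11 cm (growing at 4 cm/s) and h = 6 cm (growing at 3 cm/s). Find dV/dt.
891π cm³/s

V = πr²h
dV/dt = 2πrh·dr/dt + πr²·dh/dt
= 2π(11)(6)(4) + π(11)²(3)
= 891π cm³/s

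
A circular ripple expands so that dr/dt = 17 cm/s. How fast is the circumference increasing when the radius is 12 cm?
34π cm/s

C = 2πr
dC/dt = 2π · dr/dt = 2π · 17 = 34π cm/s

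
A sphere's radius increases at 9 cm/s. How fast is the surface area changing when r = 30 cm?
2160π cm²/s

S = 4πr²
dS/dt = dS/dr · dr/dt = 8πr · 9
At r = 30: dS/dt = 2160π cm²/s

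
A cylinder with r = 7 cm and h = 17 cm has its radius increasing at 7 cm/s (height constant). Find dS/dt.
434π cm²/s

S = 2πrh + 2πr² (lateral + bases)
dS/dt = (2πh + 4πr)·dr/dt = (2π·17 + 4π·7)·7
= 434π cm²/s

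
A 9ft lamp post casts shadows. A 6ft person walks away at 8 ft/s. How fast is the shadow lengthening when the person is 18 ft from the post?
16 ft/s

By similar triangles: 9/(x+s) = 6/s
Solving: s = 6x/3
ds/dt = 6/3 · dx/dt = 2 · 8 = 16 ft/s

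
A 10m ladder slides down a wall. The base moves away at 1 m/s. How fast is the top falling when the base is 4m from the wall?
2√21/21 ≈ 0.4364 m/s

x² + y² = 10²
2x·dx/dt + 2y·dy/dt = 0
dy/dt = -x/y · dx/dt = -4/(2√21) · 1 = -2√21/21 m/s
The top is descending at 2√21/21 ≈ 0.4364 m/s.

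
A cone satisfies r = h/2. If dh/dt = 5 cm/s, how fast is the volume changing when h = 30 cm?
1125π cm³/s

V = (1/3)π(h/2)²h = πh³/12
dV/dt = πh²/4 · 5
At h = 30: dV/dt = 1125π cm³/s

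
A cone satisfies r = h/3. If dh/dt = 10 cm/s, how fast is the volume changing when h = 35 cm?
12250π/9 cm³/s

V = (1/3)π(h/3)²h = πh³/27
dV/dt = πh²/9 · 10
At h = 35: dV/dt = 12250π/9 cm³/s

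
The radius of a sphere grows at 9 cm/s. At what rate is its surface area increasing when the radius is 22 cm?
1584π cm²/s

S = 4πr²
dS/dt = dS/dr · dr/dt = 8πr · 9
At r = 22: dS/dt = 1584π cm²/s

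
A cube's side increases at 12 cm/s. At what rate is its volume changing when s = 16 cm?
9216 cm³/s

V = s³
dV/dt = 3s² · ds/dt = 3·16²·12 = 9216 cm³/s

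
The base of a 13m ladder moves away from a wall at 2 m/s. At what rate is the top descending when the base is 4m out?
8√17/51 ≈ 0.6468 m/s

x² + y² = 13²
2x·dx/dt + 2y·dy/dt = 0
dy/dt = -x/y · dx/dt = -4/(3√17) · 2 = -8√17/51 m/s
The top is descending at 8√17/51 ≈ 0.6468 m/s.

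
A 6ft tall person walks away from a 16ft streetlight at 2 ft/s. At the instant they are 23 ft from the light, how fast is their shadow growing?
6/5 ft/s

By similar triangles: 16/(x+s) = 6/s
Solving: s = 6x/10
ds/dt = 6/10 · dx/dt = 3/5 · 2 = 6/5 ft/s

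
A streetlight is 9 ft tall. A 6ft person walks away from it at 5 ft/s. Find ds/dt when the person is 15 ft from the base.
10 ft/s

By similar triangles: 9/(x+s) = 6/s
Solving: s = 6x/3
ds/dt = 6/3 · dx/dt = 2 · 5 = 10 ft/s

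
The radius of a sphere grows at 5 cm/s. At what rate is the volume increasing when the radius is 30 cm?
18000π cm³/s

V = (4/3)πr³
dV/dt = dV/dr · dr/dt = 4πr² · 5
At r = 30: dV/dt = 18000π cm³/s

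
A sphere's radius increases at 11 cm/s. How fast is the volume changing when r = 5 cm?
1100π cm³/s

V = (4/3)πr³
dV/dt = dV/dr · dr/dt = 4πr² · 11
At r = 5: dV/dt = 1100π cm³/s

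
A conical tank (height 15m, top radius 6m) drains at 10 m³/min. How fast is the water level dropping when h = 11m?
125/(242π) ≈ 0.1644 m/min

r/h = 6/15, so r = (2/5)h
V = (1/3)πr²h = (1/3)π((2/5)h)²h = (4/75)πh³
dV/dh = (4/25)πh²
dh/dt = (dV/dt)/(dV/dh) = -10/((4/25)π·11²) = -125/(242π) m/min
The level is dropping at 125/(242π) ≈ 0.1644 m/min.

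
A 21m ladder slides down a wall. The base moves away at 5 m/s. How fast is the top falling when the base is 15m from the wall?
25√6/12 ≈ 5.103 m/s

x² + y² = 21²
2x·dx/dt + 2y·dy/dt = 0
dy/dt = -x/y · dx/dt = -15/(6√6) · 5 = -25√6/12 m/s
The top is descending at 25√6/12 ≈ 5.103 m/s.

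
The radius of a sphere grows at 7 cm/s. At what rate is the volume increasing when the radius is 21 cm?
12348π cm³/s

V = (4/3)πr³
dV/dt = dV/dr · dr/dt = 4πr² · 7
At r = 21: dV/dt = 12348π cm³/s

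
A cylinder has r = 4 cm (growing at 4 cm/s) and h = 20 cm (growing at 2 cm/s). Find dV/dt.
672π cm³/s

V = πr²h
dV/dt = 2πrh·dr/dt + πr²·dh/dt
= 2π(4)(20)(4) + π(4)²(2)
= 672π cm³/s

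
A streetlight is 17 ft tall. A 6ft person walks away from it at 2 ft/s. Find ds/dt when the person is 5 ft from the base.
12/11 ft/s

By similar triangles: 17/(x+s) = 6/s
Solving: s = 6x/11
ds/dt = 6/11 · dx/dt = 6/11 · 2 = 12/11 ft/s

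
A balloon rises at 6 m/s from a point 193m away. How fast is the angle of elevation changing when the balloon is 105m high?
0.023988 rad/s

tan(θ) = y/193
sec²(θ) · dθ/dt = (1/193) · dy/dt
dθ/dt = cos²(θ)/193 · 6 = 193/(193² + 105²) · 6
dθ/dt = 0.023988 rad/s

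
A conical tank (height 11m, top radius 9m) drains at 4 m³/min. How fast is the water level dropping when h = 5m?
484/(2025π) ≈ 0.07608 m/min

r/h = 9/11, so r = (9/11)h
V = (1/3)πr²h = (1/3)π((9/11)h)²h = (27/121)πh³
dV/dh = (81/121)πh²
dh/dt = (dV/dt)/(dV/dh) = -4/((81/121)π·5²) = -484/(2025π) m/min
The level is dropping at 484/(2025π) ≈ 0.07608 m/min.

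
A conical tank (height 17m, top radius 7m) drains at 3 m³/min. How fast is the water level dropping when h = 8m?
867/(3136π) ≈ 0.088 m/min

r/h = 7/17, so r = (7/17)h
V = (1/3)πr²h = (1/3)π((7/17)h)²h = (49/867)πh³
dV/dh = (49/289)πh²
dh/dt = (dV/dt)/(dV/dh) = -3/((49/289)π·8²) = -867/(3136π) m/min
The level is dropping at 867/(3136π) ≈ 0.088 m/min.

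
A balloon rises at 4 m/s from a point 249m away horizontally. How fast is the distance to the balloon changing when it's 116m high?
464√75457/75457 ≈ 1.689 m/s

z² = 249² + y²
z = √(249² + 116²) = √75457
dz/dt = y/z · dy/dt = 116/√75457 · 4 = 464√75457/75457 ≈ 1.689 m/s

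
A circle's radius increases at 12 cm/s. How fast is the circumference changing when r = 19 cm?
24π cm/s

C = 2πr
dC/dt = 2π · dr/dt = 2π · 12 = 24π cm/s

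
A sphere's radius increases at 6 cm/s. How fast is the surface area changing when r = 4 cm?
192π cm²/s

S = 4πr²
dS/dt = dS/dr · dr/dt = 8πr · 6
At r = 4: dS/dt = 192π cm²/s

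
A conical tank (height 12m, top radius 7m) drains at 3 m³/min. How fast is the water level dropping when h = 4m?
27/(49π) ≈ 0.1754 m/min

r/h = 7/12, so r = (7/12)h
V = (1/3)πr²h = (1/3)π((7/12)h)²h = (49/432)πh³
dV/dh = (49/144)πh²
dh/dt = (dV/dt)/(dV/dh) = -3/((49/144)π·4²) = -27/(49π) m/min
The level is dropping at 27/(49π) ≈ 0.1754 m/min.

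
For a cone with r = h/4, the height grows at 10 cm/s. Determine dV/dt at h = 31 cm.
4805π/8 cm³/s

V = (1/3)π(h/4)²h = πh³/48
dV/dt = πh²/16 · 10
At h = 31: dV/dt = 4805π/8 cm³/s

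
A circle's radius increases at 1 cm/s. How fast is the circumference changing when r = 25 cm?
2π cm/s

C = 2πr
dC/dt = 2π · dr/dt = 2π · 1 = 2π cm/s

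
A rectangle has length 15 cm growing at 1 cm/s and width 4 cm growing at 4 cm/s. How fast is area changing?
64 cm²/s

A = lw
dA/dt = w·dl/dt + l·dw/dt = 4·1 + 15·4 = 64 cm²/s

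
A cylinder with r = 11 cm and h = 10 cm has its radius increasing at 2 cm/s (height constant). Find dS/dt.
128π cm²/s

S = 2πrh + 2πr² (lateral + bases)
dS/dt = (2πh + 4πr)·dr/dt = (2π·10 + 4π·11)·2
= 128π cm²/s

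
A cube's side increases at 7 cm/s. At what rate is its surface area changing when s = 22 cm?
1848 cm²/s

A = 6s²
dA/dt = 12s · ds/dt = 12·22·7 = 1848 cm²/s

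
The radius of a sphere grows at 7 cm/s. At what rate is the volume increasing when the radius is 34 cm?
32368π cm³/s

V = (4/3)πr³
dV/dt = dV/dr · dr/dt = 4πr² · 7
At r = 34: dV/dt = 32368π cm³/s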